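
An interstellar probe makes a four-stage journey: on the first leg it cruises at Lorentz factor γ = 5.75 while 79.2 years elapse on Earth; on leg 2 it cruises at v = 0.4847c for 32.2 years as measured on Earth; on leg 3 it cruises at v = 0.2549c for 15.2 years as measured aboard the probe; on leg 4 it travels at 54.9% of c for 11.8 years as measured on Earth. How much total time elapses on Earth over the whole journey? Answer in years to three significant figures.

Leg 1: 79.2 years is already measured on Earth.
Leg 2: 32.2 years is already measured on Earth.
Leg 3: γ = 1/√(1 − 0.2549²) = 1/√0.9350 = 1.034; Δt_3 = 1.034 × 15.2 = 15.72 years.
Leg 4: 11.8 years is already measured on Earth.
Total: 79.20 + 32.20 + 15.72 + 11.80 years.

Δt = 139 years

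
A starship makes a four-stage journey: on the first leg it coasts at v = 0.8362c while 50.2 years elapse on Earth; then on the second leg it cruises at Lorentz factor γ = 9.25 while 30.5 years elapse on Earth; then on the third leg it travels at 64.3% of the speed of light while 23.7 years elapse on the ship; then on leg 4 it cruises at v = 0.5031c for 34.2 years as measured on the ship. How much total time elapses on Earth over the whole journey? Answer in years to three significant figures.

Δt = 151 years

Leg 1: 50.2 years is already measured on Earth.
Leg 2: 30.5 years is already measured on Earth.
Leg 3: β = 0.643; γ = 1/√(1 − 0.643²) = 1/√0.5866 = 1.306; Δt_3 = 1.306 × 23.7 = 30.95 years.
Leg 4: γ = 1/√(1 − 0.5031²) = 1/√0.7469 = 1.157; Δt_4 = 1.157 × 34.2 = 39.57 years.
Total: 50.20 + 30.50 + 30.95 + 39.57 years.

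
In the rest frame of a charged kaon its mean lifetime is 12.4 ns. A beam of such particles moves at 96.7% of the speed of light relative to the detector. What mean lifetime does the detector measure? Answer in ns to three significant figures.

β = 0.967; γ = 1/√(1 − 0.967²) = 1/√0.06491 = 3.925
The rest-frame lifetime is the proper time; the lab measures the dilated interval Δt = γτ₀ = 3.925 × 12.4 ns.

Δt = 48.7 ns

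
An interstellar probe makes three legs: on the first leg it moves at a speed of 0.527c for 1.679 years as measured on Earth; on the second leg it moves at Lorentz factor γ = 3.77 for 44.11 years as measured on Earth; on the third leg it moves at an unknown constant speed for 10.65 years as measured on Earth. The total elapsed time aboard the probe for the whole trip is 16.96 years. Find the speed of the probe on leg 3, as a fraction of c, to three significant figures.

Leg 1: γ = 1/√(1 − 0.527²) = 1/√0.7223 = 1.177; τ_1 = 1.679/1.177 = 1.427 years.
Leg 2: γ = 3.77; τ_2 = 44.11/3.770 = 11.70 years.
Leg 3: speed unknown; τ_3 = 10.65/γ_3.
Total proper time: 1.427 + 11.70 + τ_3 = 16.96, so τ_3 = 16.96 − 13.13 = 3.833 years.
γ_3 = 10.65/3.833 = 2.779; β = √(1 − 1/γ²) = √0.8705.

β = 0.933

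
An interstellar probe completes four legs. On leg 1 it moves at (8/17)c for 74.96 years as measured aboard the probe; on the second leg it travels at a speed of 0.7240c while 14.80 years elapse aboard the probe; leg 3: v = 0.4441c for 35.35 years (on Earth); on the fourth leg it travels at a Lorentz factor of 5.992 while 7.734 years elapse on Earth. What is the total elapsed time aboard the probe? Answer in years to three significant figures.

τ = 123 years

Leg 1: 74.96 years is already measured aboard the probe.
Leg 2: 14.80 years is already measured aboard the probe.
Leg 3: γ = 1/√(1 − 0.4441²) = 1/√0.8028 = 1.116; τ_3 = 35.35/1.116 = 31.67 years.
Leg 4: γ = 5.992; τ_4 = 7.734/5.992 = 1.291 years.
Total: 74.96 + 14.80 + 31.67 + 1.291 years.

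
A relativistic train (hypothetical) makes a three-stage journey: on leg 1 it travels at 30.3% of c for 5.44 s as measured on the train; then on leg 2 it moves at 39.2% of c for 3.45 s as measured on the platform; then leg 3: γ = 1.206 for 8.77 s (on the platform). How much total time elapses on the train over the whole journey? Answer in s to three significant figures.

τ = 15.9 s

Leg 1: 5.44 s is already measured on the train.
Leg 2: β = 0.392; γ = 1/√(1 − 0.392²) = 1/√0.8463 = 1.087; τ_2 = 3.45/1.087 = 3.174 s.
Leg 3: γ = 1.206; τ_3 = 8.77/1.206 = 7.272 s.
Total: 5.440 + 3.174 + 7.272 s.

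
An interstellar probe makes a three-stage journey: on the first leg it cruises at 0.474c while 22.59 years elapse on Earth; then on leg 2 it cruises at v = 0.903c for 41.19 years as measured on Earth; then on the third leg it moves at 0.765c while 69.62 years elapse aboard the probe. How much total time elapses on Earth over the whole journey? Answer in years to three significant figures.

Δt = 172 years

Leg 1: 22.59 years is already measured on Earth.
Leg 2: 41.19 years is already measured on Earth.
Leg 3: γ = 1/√(1 − 0.765²) = 1/√0.4148 = 1.553; Δt_3 = 1.553 × 69.62 = 108.1 years.
Total: 22.59 + 41.19 + 108.1 years.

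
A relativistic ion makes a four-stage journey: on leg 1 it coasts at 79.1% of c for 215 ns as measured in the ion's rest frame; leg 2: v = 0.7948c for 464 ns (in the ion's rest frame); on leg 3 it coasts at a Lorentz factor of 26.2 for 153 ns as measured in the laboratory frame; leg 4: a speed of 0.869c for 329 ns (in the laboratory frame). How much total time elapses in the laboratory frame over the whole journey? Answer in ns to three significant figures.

Leg 1: β = 0.791; γ = 1/√(1 − 0.791²) = 1/√0.3743 = 1.634; Δt_1 = 1.634 × 215 = 351.4 ns.
Leg 2: γ = 1/√(1 − 0.7948²) = 1/√0.3683 = 1.648; Δt_2 = 1.648 × 464 = 764.6 ns.
Leg 3: 153 ns is already measured in the laboratory frame.
Leg 4: 329 ns is already measured in the laboratory frame.
Total: 351.4 + 764.6 + 153.0 + 329.0 ns.

Δt = 1600 ns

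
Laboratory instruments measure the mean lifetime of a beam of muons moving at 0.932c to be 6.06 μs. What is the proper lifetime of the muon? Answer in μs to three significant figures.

γ = 1/√(1 − 0.932²) = 1/√0.1314 = 2.759
The lab-frame lifetime is the dilated interval; the proper lifetime is τ₀ = Δt/γ = 6.06/2.759 μs.

τ₀ = 2.20 μs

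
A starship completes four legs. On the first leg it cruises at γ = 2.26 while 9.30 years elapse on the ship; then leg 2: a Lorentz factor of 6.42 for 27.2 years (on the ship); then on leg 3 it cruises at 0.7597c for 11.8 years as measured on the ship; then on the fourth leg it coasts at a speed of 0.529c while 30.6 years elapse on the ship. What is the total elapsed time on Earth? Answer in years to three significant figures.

Δt = 250 years

Leg 1: γ = 2.26; Δt_1 = 2.260 × 9.30 = 21.02 years.
Leg 2: γ = 6.42; Δt_2 = 6.420 × 27.2 = 174.6 years.
Leg 3: γ = 1/√(1 − 0.7597²) = 1/√0.4229 = 1.538; Δt_3 = 1.538 × 11.8 = 18.15 years.
Leg 4: γ = 1/√(1 − 0.529²) = 1/√0.7202 = 1.178; Δt_4 = 1.178 × 30.6 = 36.06 years.
Total: 21.02 + 174.6 + 18.15 + 36.06 years.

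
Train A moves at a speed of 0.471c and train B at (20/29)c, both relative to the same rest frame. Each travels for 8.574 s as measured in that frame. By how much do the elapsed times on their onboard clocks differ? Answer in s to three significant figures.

|τ_A − τ_B| = 1.35 s

A: γ = 1/√(1 − 0.471²) = 1/√0.7782 = 1.134; τ_A = 8.574/1.134 = 7.563 s.
B: γ = 1/√(1 − (20/29)²) = 29/21 ≈ 1.381; τ_B = 8.574/1.381 = 6.209 s.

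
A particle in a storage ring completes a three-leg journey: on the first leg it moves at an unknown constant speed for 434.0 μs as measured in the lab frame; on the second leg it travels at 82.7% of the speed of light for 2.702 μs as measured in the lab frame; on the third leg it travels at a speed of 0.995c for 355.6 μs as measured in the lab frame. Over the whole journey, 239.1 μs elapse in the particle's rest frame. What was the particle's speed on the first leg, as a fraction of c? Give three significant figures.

Leg 1: speed unknown; τ_1 = 434.0/γ_1.
Leg 2: β = 0.827; γ = 1/√(1 − 0.827²) = 1/√0.3161 = 1.779; τ_2 = 2.702/1.779 = 1.519 μs.
Leg 3: γ = 1/√(1 − 0.995²) = 1/√0.009975 = 10.01; τ_3 = 355.6/10.01 = 35.52 μs.
Total proper time: τ_1 + 1.519 + 35.52 = 239.1, so τ_1 = 239.1 − 37.03 = 202.1 μs.
γ_1 = 434.0/202.1 = 2.148; β = √(1 − 1/γ²) = √0.7832.

β = 0.885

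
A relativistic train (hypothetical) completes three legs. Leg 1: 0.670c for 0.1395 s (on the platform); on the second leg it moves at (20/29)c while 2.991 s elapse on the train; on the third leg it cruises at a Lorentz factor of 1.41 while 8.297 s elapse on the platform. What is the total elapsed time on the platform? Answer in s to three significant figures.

Leg 1: 0.1395 s is already measured on the platform.
Leg 2: γ = 1/√(1 − (20/29)²) = 29/21 ≈ 1.381; Δt_2 = 1.381 × 2.991 = 4.130 s.
Leg 3: 8.297 s is already measured on the platform.
Total: 0.1395 + 4.130 + 8.297 s.

Δt = 12.6 s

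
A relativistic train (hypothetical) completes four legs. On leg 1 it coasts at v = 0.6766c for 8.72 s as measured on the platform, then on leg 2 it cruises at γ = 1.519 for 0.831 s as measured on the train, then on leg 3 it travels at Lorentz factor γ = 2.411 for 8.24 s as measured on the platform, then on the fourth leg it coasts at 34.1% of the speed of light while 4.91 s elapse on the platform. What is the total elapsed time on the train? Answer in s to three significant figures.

τ = 15.3 s

Leg 1: γ = 1/√(1 − 0.6766²) = 1/√0.5422 = 1.358; τ_1 = 8.72/1.358 = 6.421 s.
Leg 2: 0.831 s is already measured on the train.
Leg 3: γ = 2.411; τ_3 = 8.24/2.411 = 3.418 s.
Leg 4: β = 0.341; γ = 1/√(1 − 0.341²) = 1/√0.8837 = 1.064; τ_4 = 4.91/1.064 = 4.616 s.
Total: 6.421 + 0.8310 + 3.418 + 4.616 s.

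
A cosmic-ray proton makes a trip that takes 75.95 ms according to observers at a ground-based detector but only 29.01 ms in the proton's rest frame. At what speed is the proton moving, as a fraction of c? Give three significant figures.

The proper time is measured in the proton's rest frame (both events occur at the proton's location); Δt is measured at a ground-based detector. γ = Δt/τ = 75.95/29.01 = 2.618.
β = √(1 − 1/γ²) = √(1 − 0.1459) = √0.8541

v = 0.924c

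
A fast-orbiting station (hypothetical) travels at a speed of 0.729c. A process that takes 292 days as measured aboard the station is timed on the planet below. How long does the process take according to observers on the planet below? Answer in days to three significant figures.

Δt = 427 days

γ = 1/√(1 − 0.729²) = 1/√0.4686 = 1.461
The interval measured aboard the station is the proper time (both events occur at the same place in that frame); the lab-frame interval is Δt = γτ = 1.461 × 292 days.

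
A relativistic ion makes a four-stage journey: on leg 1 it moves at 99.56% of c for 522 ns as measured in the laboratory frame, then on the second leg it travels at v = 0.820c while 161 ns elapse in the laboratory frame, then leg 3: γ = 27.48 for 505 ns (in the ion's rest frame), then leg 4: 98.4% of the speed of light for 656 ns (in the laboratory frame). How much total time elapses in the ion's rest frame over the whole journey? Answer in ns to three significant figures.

Leg 1: β = 0.9956; γ = 1/√(1 − 0.9956²) = 1/√0.008781 = 10.67; τ_1 = 522/10.67 = 48.91 ns.
Leg 2: γ = 1/√(1 − 0.820²) = 1/√0.3276 = 1.747; τ_2 = 161/1.747 = 92.15 ns.
Leg 3: 505 ns is already measured in the ion's rest frame.
Leg 4: β = 0.984; γ = 1/√(1 − 0.984²) = 1/√0.03174 = 5.613; τ_4 = 656/5.613 = 116.9 ns.
Total: 48.91 + 92.15 + 505.0 + 116.9 ns.

τ = 763 ns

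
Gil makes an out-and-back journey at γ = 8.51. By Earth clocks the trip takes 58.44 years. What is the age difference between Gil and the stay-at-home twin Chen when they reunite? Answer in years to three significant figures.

Δt − τ = 51.6 years

γ = 8.51
Gil's elapsed proper time: τ = 58.44/8.510 = 6.867 years.
Age gap = Δt − τ = 58.44 − 6.867 years.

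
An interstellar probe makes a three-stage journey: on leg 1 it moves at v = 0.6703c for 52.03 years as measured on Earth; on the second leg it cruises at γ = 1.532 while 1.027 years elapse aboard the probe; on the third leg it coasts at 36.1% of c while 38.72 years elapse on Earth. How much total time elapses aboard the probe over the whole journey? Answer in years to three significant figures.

τ = 75.7 years

Leg 1: γ = 1/√(1 − 0.6703²) = 1/√0.5507 = 1.348; τ_1 = 52.03/1.348 = 38.61 years.
Leg 2: 1.027 years is already measured aboard the probe.
Leg 3: β = 0.361; γ = 1/√(1 − 0.361²) = 1/√0.8697 = 1.072; τ_3 = 38.72/1.072 = 36.11 years.
Total: 38.61 + 1.027 + 36.11 years.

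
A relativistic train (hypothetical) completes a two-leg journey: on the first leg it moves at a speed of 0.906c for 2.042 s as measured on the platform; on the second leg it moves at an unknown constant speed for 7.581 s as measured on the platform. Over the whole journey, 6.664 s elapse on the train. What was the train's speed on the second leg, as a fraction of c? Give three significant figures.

β = 0.644

Leg 1: γ = 1/√(1 − 0.906²) = 1/√0.1792 = 2.363; τ_1 = 2.042/2.363 = 0.8643 s.
Leg 2: speed unknown; τ_2 = 7.581/γ_2.
Total proper time: 0.8643 + τ_2 = 6.664, so τ_2 = 6.664 − 0.8643 = 5.800 s.
γ_2 = 7.581/5.800 = 1.307; β = √(1 − 1/γ²) = √0.4147.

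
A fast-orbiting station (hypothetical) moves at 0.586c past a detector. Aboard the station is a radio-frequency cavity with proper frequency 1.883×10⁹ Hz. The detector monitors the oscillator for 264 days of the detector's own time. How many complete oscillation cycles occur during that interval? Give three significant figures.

γ = 1/√(1 − 0.586²) = 1/√0.6566 = 1.234
During 264 days of lab time, the oscillator's proper time advances by τ = Δt/γ = 264/1.234 = 213.9 days = 1.848×10⁷ s.
N = f × τ = 1.883×10⁹ × 1.848×10⁷ = 3.480×10¹⁶.

N = 3.48×10¹⁶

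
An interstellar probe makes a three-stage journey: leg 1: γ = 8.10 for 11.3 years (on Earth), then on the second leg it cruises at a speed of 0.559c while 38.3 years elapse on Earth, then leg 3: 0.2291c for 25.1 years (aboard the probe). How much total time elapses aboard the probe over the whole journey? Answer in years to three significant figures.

τ = 58.3 years

Leg 1: γ = 8.10; τ_1 = 11.3/8.100 = 1.395 years.
Leg 2: γ = 1/√(1 − 0.559²) = 1/√0.6875 = 1.206; τ_2 = 38.3/1.206 = 31.76 years.
Leg 3: 25.1 years is already measured aboard the probe.
Total: 1.395 + 31.76 + 25.10 years.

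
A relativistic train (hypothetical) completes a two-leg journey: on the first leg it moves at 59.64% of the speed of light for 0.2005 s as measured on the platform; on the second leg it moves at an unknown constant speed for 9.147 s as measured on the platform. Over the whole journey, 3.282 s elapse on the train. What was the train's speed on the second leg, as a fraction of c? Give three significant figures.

Leg 1: β = 0.5964; γ = 1/√(1 − 0.5964²) = 1/√0.6443 = 1.246; τ_1 = 0.2005/1.246 = 0.1609 s.
Leg 2: speed unknown; τ_2 = 9.147/γ_2.
Total proper time: 0.1609 + τ_2 = 3.282, so τ_2 = 3.282 − 0.1609 = 3.121 s.
γ_2 = 9.147/3.121 = 2.931; β = √(1 − 1/γ²) = √0.8836.

β = 0.940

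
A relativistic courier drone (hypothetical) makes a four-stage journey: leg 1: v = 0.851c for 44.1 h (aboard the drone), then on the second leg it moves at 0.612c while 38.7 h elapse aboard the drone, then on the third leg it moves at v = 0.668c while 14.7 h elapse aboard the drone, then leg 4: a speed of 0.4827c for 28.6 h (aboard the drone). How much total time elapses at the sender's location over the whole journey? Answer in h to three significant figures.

Δt = 185 h

Leg 1: γ = 1/√(1 − 0.851²) = 1/√0.2758 = 1.904; Δt_1 = 1.904 × 44.1 = 83.97 h.
Leg 2: γ = 1/√(1 − 0.612²) = 1/√0.6255 = 1.264; Δt_2 = 1.264 × 38.7 = 48.93 h.
Leg 3: γ = 1/√(1 − 0.668²) = 1/√0.5538 = 1.344; Δt_3 = 1.344 × 14.7 = 19.75 h.
Leg 4: γ = 1/√(1 − 0.4827²) = 1/√0.7670 = 1.142; Δt_4 = 1.142 × 28.6 = 32.66 h.
Total: 83.97 + 48.93 + 19.75 + 32.66 h.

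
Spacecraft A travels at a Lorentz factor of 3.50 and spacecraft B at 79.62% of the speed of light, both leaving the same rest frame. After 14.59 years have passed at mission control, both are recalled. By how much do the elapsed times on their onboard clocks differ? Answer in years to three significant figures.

|τ_A − τ_B| = 4.66 years

A: γ = 3.50; τ_A = 14.59/3.500 = 4.169 years.
B: β = 0.7962; γ = 1/√(1 − 0.7962²) = 1/√0.3661 = 1.653; τ_B = 14.59/1.653 = 8.827 years.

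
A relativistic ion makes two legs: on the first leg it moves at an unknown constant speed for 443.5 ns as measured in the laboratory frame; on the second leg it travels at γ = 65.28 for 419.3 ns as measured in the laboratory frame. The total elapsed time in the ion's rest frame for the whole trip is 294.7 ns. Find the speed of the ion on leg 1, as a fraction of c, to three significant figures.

β = 0.760

Leg 1: speed unknown; τ_1 = 443.5/γ_1.
Leg 2: γ = 65.28; τ_2 = 419.3/65.28 = 6.423 ns.
Total proper time: τ_1 + 6.423 = 294.7, so τ_1 = 294.7 − 6.423 = 288.3 ns.
γ_1 = 443.5/288.3 = 1.538; β = √(1 − 1/γ²) = √0.5775.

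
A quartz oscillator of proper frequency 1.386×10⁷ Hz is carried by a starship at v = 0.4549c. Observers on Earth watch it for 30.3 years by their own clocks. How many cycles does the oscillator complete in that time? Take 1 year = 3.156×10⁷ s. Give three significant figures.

γ = 1/√(1 − 0.4549²) = 1/√0.7931 = 1.123
During 30.3 years of lab time, the oscillator's proper time advances by τ = Δt/γ = 30.3/1.123 = 26.98 years = 8.516×10⁸ s.
N = f × τ = 1.386×10⁷ × 8.516×10⁸ = 1.180×10¹⁶.

N = 1.18×10¹⁶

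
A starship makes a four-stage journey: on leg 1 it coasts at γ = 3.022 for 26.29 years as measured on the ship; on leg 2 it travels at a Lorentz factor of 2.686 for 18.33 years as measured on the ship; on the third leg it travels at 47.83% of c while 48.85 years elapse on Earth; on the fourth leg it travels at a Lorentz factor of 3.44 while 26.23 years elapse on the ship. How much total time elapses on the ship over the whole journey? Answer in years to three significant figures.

τ = 114 years

Leg 1: 26.29 years is already measured on the ship.
Leg 2: 18.33 years is already measured on the ship.
Leg 3: β = 0.4783; γ = 1/√(1 − 0.4783²) = 1/√0.7712 = 1.139; τ_3 = 48.85/1.139 = 42.90 years.
Leg 4: 26.23 years is already measured on the ship.
Total: 26.29 + 18.33 + 42.90 + 26.23 years.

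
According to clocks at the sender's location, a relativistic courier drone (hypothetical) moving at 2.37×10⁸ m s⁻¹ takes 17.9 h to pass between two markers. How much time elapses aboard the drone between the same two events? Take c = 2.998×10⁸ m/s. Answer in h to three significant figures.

β = 2.37×10⁸/2.998×10⁸ = 0.7905; γ = 1/√(1 − 0.7905²) = 1.633
The interval measured at the sender's location is the dilated one; the clock aboard the drone measures the proper time τ = Δt/γ = 17.9/1.633 h.

τ = 11.0 h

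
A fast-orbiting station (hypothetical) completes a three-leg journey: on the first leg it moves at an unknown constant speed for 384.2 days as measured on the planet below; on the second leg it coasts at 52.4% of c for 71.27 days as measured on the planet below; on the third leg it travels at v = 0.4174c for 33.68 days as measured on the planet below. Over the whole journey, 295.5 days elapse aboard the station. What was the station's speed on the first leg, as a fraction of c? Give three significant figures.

Leg 1: speed unknown; τ_1 = 384.2/γ_1.
Leg 2: β = 0.524; γ = 1/√(1 − 0.524²) = 1/√0.7254 = 1.174; τ_2 = 71.27/1.174 = 60.70 days.
Leg 3: γ = 1/√(1 − 0.4174²) = 1/√0.8258 = 1.100; τ_3 = 33.68/1.100 = 30.61 days.
Total proper time: τ_1 + 60.70 + 30.61 = 295.5, so τ_1 = 295.5 − 91.31 = 204.2 days.
γ_1 = 384.2/204.2 = 1.882; β = √(1 − 1/γ²) = √0.7175.

β = 0.847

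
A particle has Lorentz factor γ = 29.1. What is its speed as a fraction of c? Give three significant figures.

β = √(1 − 1/γ²) = √(1 − 1/29.1²) = √(1 − 0.001181) = √0.9988

β = 0.999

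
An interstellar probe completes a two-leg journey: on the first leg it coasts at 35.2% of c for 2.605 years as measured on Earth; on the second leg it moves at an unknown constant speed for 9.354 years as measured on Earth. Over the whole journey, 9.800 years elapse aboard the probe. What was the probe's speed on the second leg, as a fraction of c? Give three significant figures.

Leg 1: β = 0.352; γ = 1/√(1 − 0.352²) = 1/√0.8761 = 1.068; τ_1 = 2.605/1.068 = 2.438 years.
Leg 2: speed unknown; τ_2 = 9.354/γ_2.
Total proper time: 2.438 + τ_2 = 9.800, so τ_2 = 9.800 − 2.438 = 7.362 years.
γ_2 = 9.354/7.362 = 1.271; β = √(1 − 1/γ²) = √0.3806.

β = 0.617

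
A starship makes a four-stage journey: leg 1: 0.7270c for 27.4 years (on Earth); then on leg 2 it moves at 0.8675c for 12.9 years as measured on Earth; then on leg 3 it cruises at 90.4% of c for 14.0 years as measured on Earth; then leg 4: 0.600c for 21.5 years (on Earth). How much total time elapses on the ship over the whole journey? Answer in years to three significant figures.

τ = 48.4 years

Leg 1: γ = 1/√(1 − 0.7270²) = 1/√0.4715 = 1.456; τ_1 = 27.4/1.456 = 18.81 years.
Leg 2: γ = 1/√(1 − 0.8675²) = 1/√0.2474 = 2.010; τ_2 = 12.9/2.010 = 6.417 years.
Leg 3: β = 0.904; γ = 1/√(1 − 0.904²) = 1/√0.1828 = 2.339; τ_3 = 14.0/2.339 = 5.985 years.
Leg 4: γ = 1/√(1 − 0.600²) = 5/4 = 1.250; τ_4 = 21.5/1.250 = 17.20 years.
Total: 18.81 + 6.417 + 5.985 + 17.20 years.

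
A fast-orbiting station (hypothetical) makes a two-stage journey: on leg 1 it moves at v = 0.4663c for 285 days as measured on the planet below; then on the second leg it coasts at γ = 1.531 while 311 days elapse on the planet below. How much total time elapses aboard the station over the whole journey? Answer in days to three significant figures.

Leg 1: γ = 1/√(1 − 0.4663²) = 1/√0.7826 = 1.130; τ_1 = 285/1.130 = 252.1 days.
Leg 2: γ = 1.531; τ_2 = 311/1.531 = 203.1 days.
Total: 252.1 + 203.1 days.

τ = 455 days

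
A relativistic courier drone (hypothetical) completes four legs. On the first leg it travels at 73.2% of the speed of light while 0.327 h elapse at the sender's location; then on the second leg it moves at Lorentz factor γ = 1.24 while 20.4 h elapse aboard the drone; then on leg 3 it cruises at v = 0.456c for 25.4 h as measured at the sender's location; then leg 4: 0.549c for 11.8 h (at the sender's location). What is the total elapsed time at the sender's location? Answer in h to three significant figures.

Leg 1: 0.327 h is already measured at the sender's location.
Leg 2: γ = 1.24; Δt_2 = 1.240 × 20.4 = 25.30 h.
Leg 3: 25.4 h is already measured at the sender's location.
Leg 4: 11.8 h is already measured at the sender's location.
Total: 0.3270 + 25.30 + 25.40 + 11.80 h.

Δt = 62.8 h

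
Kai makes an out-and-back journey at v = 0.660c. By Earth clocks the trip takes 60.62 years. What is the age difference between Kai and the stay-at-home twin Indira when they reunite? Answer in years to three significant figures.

γ = 1/√(1 − 0.660²) = 1/√0.5644 = 1.331
Kai's elapsed proper time: τ = 60.62/1.331 = 45.54 years.
Age gap = Δt − τ = 60.62 − 45.54 years.

Δt − τ = 15.1 years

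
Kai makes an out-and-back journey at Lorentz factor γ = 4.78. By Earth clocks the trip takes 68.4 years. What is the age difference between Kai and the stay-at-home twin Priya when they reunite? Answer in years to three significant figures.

Δt − τ = 54.1 years

γ = 4.78
Kai's elapsed proper time: τ = 68.4/4.780 = 14.31 years.
Age gap = Δt − τ = 68.4 − 14.31 years.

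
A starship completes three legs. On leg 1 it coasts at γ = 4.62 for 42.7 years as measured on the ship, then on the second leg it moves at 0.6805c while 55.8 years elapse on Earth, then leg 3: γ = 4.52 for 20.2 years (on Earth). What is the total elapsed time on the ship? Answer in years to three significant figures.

τ = 88.1 years

Leg 1: 42.7 years is already measured on the ship.
Leg 2: γ = 1/√(1 − 0.6805²) = 1/√0.5369 = 1.365; τ_2 = 55.8/1.365 = 40.89 years.
Leg 3: γ = 4.52; τ_3 = 20.2/4.520 = 4.469 years.
Total: 42.70 + 40.89 + 4.469 years.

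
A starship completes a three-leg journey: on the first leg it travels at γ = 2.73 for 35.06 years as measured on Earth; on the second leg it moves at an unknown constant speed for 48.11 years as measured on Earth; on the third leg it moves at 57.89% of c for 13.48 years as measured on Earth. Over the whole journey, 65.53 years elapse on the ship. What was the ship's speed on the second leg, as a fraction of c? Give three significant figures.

Leg 1: γ = 2.73; τ_1 = 35.06/2.730 = 12.84 years.
Leg 2: speed unknown; τ_2 = 48.11/γ_2.
Leg 3: β = 0.5789; γ = 1/√(1 − 0.5789²) = 1/√0.6649 = 1.226; τ_3 = 13.48/1.226 = 10.99 years.
Total proper time: 12.84 + τ_2 + 10.99 = 65.53, so τ_2 = 65.53 − 23.83 = 41.70 years.
γ_2 = 48.11/41.70 = 1.154; β = √(1 − 1/γ²) = √0.2489.

β = 0.499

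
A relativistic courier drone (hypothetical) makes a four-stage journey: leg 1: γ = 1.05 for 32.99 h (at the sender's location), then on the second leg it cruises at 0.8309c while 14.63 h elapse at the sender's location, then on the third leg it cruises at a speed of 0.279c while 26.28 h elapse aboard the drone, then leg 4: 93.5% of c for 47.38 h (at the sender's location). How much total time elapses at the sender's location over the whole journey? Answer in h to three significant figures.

Leg 1: 32.99 h is already measured at the sender's location.
Leg 2: 14.63 h is already measured at the sender's location.
Leg 3: γ = 1/√(1 − 0.279²) = 1/√0.9222 = 1.041; Δt_3 = 1.041 × 26.28 = 27.37 h.
Leg 4: 47.38 h is already measured at the sender's location.
Total: 32.99 + 14.63 + 27.37 + 47.38 h.

Δt = 122 h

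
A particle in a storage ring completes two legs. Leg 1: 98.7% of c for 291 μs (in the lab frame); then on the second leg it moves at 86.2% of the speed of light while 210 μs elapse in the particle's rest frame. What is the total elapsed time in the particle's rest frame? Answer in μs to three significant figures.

Leg 1: β = 0.987; γ = 1/√(1 − 0.987²) = 1/√0.02583 = 6.222; τ_1 = 291/6.222 = 46.77 μs.
Leg 2: 210 μs is already measured in the particle's rest frame.
Total: 46.77 + 210.0 μs.

τ = 257 μs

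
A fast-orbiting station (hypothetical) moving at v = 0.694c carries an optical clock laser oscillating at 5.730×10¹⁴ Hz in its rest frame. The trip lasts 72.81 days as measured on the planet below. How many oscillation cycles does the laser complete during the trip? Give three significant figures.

N = 2.60×10²¹

γ = 1/√(1 − 0.694²) = 1/√0.5184 = 1.389
The oscillator's own cycle count is N = f × τ where τ is the proper time aboard the station. τ = Δt/γ = 72.81/1.389 = 52.42 days = 4.529×10⁶ s.
N = 5.730×10¹⁴ × 4.529×10⁶ = 2.595×10²¹.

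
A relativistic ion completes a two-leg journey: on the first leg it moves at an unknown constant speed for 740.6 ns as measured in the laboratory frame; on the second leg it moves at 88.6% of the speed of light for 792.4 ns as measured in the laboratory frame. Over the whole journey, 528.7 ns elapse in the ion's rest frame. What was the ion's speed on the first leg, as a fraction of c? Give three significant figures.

Leg 1: speed unknown; τ_1 = 740.6/γ_1.
Leg 2: β = 0.886; γ = 1/√(1 − 0.886²) = 1/√0.2150 = 2.157; τ_2 = 792.4/2.157 = 367.4 ns.
Total proper time: τ_1 + 367.4 = 528.7, so τ_1 = 528.7 − 367.4 = 161.3 ns.
γ_1 = 740.6/161.3 = 4.592; β = √(1 − 1/γ²) = √0.9526.

β = 0.976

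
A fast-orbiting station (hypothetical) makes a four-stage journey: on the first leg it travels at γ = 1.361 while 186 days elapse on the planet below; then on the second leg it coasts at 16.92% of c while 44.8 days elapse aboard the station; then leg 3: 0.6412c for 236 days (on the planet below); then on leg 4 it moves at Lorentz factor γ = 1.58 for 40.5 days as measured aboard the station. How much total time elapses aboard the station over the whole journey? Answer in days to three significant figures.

Leg 1: γ = 1.361; τ_1 = 186/1.361 = 136.7 days.
Leg 2: 44.8 days is already measured aboard the station.
Leg 3: γ = 1/√(1 − 0.6412²) = 1/√0.5889 = 1.303; τ_3 = 236/1.303 = 181.1 days.
Leg 4: 40.5 days is already measured aboard the station.
Total: 136.7 + 44.80 + 181.1 + 40.50 days.

τ = 403 days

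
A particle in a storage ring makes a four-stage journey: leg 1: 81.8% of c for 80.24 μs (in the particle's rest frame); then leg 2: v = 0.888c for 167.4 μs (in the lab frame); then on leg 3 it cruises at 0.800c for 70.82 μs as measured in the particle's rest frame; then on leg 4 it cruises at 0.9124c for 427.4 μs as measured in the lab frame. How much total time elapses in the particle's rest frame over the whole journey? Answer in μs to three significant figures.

τ = 403 μs

Leg 1: 80.24 μs is already measured in the particle's rest frame.
Leg 2: γ = 1/√(1 − 0.888²) = 1/√0.2115 = 2.175; τ_2 = 167.4/2.175 = 76.98 μs.
Leg 3: 70.82 μs is already measured in the particle's rest frame.
Leg 4: γ = 1/√(1 − 0.9124²) = 1/√0.1675 = 2.443; τ_4 = 427.4/2.443 = 174.9 μs.
Total: 80.24 + 76.98 + 70.82 + 174.9 μs.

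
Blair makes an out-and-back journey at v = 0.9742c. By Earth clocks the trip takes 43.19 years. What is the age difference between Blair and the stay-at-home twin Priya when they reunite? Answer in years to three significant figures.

γ = 1/√(1 − 0.9742²) = 1/√0.05093 = 4.431
Blair's elapsed proper time: τ = 43.19/4.431 = 9.747 years.
Age gap = Δt − τ = 43.19 − 9.747 years.

Δt − τ = 33.4 years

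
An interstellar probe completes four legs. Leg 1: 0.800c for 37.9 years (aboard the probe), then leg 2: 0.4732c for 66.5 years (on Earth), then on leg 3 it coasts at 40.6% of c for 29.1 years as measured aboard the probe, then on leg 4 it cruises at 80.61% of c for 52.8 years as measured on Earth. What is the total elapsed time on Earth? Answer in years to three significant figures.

Δt = 214 years

Leg 1: γ = 1/√(1 − 0.800²) = 5/3 ≈ 1.667; Δt_1 = 1.667 × 37.9 = 63.17 years.
Leg 2: 66.5 years is already measured on Earth.
Leg 3: β = 0.406; γ = 1/√(1 − 0.406²) = 1/√0.8352 = 1.094; Δt_3 = 1.094 × 29.1 = 31.84 years.
Leg 4: 52.8 years is already measured on Earth.
Total: 63.17 + 66.50 + 31.84 + 52.80 years.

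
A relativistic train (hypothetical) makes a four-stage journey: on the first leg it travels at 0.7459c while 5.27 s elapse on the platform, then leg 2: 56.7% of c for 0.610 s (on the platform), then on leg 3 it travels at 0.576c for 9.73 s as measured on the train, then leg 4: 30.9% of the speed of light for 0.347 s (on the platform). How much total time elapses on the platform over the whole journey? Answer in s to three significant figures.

Leg 1: 5.27 s is already measured on the platform.
Leg 2: 0.610 s is already measured on the platform.
Leg 3: γ = 1/√(1 − 0.576²) = 1/√0.6682 = 1.223; Δt_3 = 1.223 × 9.73 = 11.90 s.
Leg 4: 0.347 s is already measured on the platform.
Total: 5.270 + 0.6100 + 11.90 + 0.3470 s.

Δt = 18.1 s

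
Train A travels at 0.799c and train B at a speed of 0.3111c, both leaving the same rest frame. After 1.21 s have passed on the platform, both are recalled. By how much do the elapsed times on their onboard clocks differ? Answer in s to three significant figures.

|τ_A − τ_B| = 0.422 s

A: γ = 1/√(1 − 0.799²) = 1/√0.3616 = 1.663; τ_A = 1.21/1.663 = 0.7276 s.
B: γ = 1/√(1 − 0.3111²) = 1/√0.9032 = 1.052; τ_B = 1.21/1.052 = 1.150 s.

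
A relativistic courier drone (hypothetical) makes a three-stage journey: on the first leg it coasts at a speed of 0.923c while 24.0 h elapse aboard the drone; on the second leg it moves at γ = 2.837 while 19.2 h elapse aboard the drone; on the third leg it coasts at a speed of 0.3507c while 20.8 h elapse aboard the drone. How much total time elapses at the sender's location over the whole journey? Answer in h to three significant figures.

Δt = 139 h

Leg 1: γ = 1/√(1 − 0.923²) = 1/√0.1481 = 2.599; Δt_1 = 2.599 × 24.0 = 62.37 h.
Leg 2: γ = 2.837; Δt_2 = 2.837 × 19.2 = 54.47 h.
Leg 3: γ = 1/√(1 − 0.3507²) = 1/√0.8770 = 1.068; Δt_3 = 1.068 × 20.8 = 22.21 h.
Total: 62.37 + 54.47 + 22.21 h.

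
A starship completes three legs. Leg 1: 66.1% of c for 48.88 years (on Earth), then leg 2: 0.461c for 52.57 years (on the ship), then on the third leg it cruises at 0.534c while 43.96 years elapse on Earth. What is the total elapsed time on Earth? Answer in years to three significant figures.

Leg 1: 48.88 years is already measured on Earth.
Leg 2: γ = 1/√(1 − 0.461²) = 1/√0.7875 = 1.127; Δt_2 = 1.127 × 52.57 = 59.24 years.
Leg 3: 43.96 years is already measured on Earth.
Total: 48.88 + 59.24 + 43.96 years.

Δt = 152 years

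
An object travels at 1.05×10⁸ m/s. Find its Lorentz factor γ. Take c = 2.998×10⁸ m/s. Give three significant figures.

β = 1.05×10⁸/2.998×10⁸ = 0.3502; γ = 1/√(1 − 0.3502²) = 1.068

γ = 1.07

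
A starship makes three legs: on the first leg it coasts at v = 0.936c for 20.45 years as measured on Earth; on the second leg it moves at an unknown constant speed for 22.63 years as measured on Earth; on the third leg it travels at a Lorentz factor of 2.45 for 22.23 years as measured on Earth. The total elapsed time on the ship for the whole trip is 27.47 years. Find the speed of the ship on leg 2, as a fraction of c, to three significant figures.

Leg 1: γ = 1/√(1 − 0.936²) = 1/√0.1239 = 2.841; τ_1 = 20.45/2.841 = 7.198 years.
Leg 2: speed unknown; τ_2 = 22.63/γ_2.
Leg 3: γ = 2.45; τ_3 = 22.23/2.450 = 9.073 years.
Total proper time: 7.198 + τ_2 + 9.073 = 27.47, so τ_2 = 27.47 − 16.27 = 11.20 years.
γ_2 = 22.63/11.20 = 2.021; β = √(1 − 1/γ²) = √0.7551.

β = 0.869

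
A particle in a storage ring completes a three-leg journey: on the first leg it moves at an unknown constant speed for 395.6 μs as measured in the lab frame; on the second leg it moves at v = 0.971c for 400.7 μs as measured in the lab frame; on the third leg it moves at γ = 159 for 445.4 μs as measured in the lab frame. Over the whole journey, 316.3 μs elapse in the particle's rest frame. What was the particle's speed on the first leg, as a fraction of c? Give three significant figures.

Leg 1: speed unknown; τ_1 = 395.6/γ_1.
Leg 2: γ = 1/√(1 − 0.971²) = 1/√0.05716 = 4.183; τ_2 = 400.7/4.183 = 95.80 μs.
Leg 3: γ = 159; τ_3 = 445.4/159.0 = 2.801 μs.
Total proper time: τ_1 + 95.80 + 2.801 = 316.3, so τ_1 = 316.3 − 98.60 = 217.7 μs.
γ_1 = 395.6/217.7 = 1.817; β = √(1 − 1/γ²) = √0.6972.

β = 0.835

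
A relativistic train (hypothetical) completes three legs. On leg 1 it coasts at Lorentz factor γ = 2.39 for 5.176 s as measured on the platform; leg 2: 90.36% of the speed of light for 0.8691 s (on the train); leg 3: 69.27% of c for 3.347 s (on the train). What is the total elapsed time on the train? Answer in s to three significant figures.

Leg 1: γ = 2.39; τ_1 = 5.176/2.390 = 2.166 s.
Leg 2: 0.8691 s is already measured on the train.
Leg 3: 3.347 s is already measured on the train.
Total: 2.166 + 0.8691 + 3.347 s.

τ = 6.38 s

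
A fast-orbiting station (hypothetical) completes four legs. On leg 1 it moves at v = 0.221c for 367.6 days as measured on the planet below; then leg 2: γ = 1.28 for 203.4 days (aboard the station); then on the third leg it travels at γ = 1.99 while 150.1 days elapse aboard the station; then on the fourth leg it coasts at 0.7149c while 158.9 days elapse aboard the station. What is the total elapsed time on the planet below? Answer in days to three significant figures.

Δt = 1150 days

Leg 1: 367.6 days is already measured on the planet below.
Leg 2: γ = 1.28; Δt_2 = 1.280 × 203.4 = 260.4 days.
Leg 3: γ = 1.99; Δt_3 = 1.990 × 150.1 = 298.7 days.
Leg 4: γ = 1/√(1 − 0.7149²) = 1/√0.4889 = 1.430; Δt_4 = 1.430 × 158.9 = 227.3 days.
Total: 367.6 + 260.4 + 298.7 + 227.3 days.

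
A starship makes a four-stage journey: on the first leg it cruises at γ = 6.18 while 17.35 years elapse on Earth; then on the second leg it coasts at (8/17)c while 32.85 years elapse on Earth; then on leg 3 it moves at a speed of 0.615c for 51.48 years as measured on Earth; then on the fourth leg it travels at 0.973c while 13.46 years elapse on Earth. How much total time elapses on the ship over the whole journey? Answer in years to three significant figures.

τ = 75.5 years

Leg 1: γ = 6.18; τ_1 = 17.35/6.180 = 2.807 years.
Leg 2: γ = 1/√(1 − (8/17)²) = 17/15 ≈ 1.133; τ_2 = 32.85/1.133 = 28.99 years.
Leg 3: γ = 1/√(1 − 0.615²) = 1/√0.6218 = 1.268; τ_3 = 51.48/1.268 = 40.59 years.
Leg 4: γ = 1/√(1 − 0.973²) = 1/√0.05327 = 4.333; τ_4 = 13.46/4.333 = 3.107 years.
Total: 2.807 + 28.99 + 40.59 + 3.107 years.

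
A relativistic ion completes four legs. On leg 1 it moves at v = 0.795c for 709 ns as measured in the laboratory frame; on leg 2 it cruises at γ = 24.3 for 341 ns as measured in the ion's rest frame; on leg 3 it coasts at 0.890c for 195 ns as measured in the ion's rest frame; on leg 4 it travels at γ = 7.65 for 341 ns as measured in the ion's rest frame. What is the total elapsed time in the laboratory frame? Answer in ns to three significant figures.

Δt = 1.20×10⁴ ns

Leg 1: 709 ns is already measured in the laboratory frame.
Leg 2: γ = 24.3; Δt_2 = 24.30 × 341 = 8286 ns.
Leg 3: γ = 1/√(1 − 0.890²) = 1/√0.2079 = 2.193; Δt_3 = 2.193 × 195 = 427.7 ns.
Leg 4: γ = 7.65; Δt_4 = 7.650 × 341 = 2609 ns.
Total: 709.0 + 8286 + 427.7 + 2609 ns.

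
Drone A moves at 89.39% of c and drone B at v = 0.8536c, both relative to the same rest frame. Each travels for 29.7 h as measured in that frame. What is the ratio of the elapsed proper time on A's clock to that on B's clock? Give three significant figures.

τ_A/τ_B = 0.861

A: β = 0.8939; γ = 1/√(1 − 0.8939²) = 1/√0.2009 = 2.231. B: γ = 1/√(1 − 0.8536²) = 1/√0.2714 = 1.920.
τ_A/τ_B = γ_B/γ_A = 1.920/2.231 = 0.8605, so τ_A/τ_B = 0.8605.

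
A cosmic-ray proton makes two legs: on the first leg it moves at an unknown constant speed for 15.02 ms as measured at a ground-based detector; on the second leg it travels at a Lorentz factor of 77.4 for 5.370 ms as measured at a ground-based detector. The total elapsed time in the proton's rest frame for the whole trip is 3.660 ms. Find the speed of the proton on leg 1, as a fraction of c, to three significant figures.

Leg 1: speed unknown; τ_1 = 15.02/γ_1.
Leg 2: γ = 77.4; τ_2 = 5.370/77.40 = 0.06938 ms.
Total proper time: τ_1 + 0.06938 = 3.660, so τ_1 = 3.660 − 0.06938 = 3.591 ms.
γ_1 = 15.02/3.591 = 4.183; β = √(1 − 1/γ²) = √0.9429.

β = 0.971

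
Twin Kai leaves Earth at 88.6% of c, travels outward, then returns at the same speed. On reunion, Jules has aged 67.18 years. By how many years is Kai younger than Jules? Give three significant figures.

Δt − τ = 36.0 years

β = 0.886; γ = 1/√(1 − 0.886²) = 1/√0.2150 = 2.157
Kai's elapsed proper time: τ = 67.18/2.157 = 31.15 years.
Age gap = Δt − τ = 67.18 − 31.15 years.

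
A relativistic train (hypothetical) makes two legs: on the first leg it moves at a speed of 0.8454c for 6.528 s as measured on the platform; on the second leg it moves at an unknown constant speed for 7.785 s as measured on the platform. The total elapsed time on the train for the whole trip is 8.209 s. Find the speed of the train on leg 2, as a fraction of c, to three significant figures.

β = 0.795

Leg 1: γ = 1/√(1 − 0.8454²) = 1/√0.2853 = 1.872; τ_1 = 6.528/1.872 = 3.487 s.
Leg 2: speed unknown; τ_2 = 7.785/γ_2.
Total proper time: 3.487 + τ_2 = 8.209, so τ_2 = 8.209 − 3.487 = 4.722 s.
γ_2 = 7.785/4.722 = 1.649; β = √(1 − 1/γ²) = √0.6321.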